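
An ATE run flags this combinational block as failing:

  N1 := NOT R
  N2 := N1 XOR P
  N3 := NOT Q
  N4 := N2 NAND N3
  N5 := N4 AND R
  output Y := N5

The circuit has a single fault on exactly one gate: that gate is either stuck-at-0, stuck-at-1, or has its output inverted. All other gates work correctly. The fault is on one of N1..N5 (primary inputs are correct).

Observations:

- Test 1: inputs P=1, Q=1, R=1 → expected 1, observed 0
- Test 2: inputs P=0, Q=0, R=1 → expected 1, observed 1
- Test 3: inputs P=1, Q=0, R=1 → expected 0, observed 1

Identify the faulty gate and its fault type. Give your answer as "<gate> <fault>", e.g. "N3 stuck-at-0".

N3 inverted output

Fault-free values for test 1 (P=1, Q=1, R=1): N1=0, N2=1, N3=0, N4=1, N5=1, giving Y=1. Observed 0.
Test 1: faults giving observed 0 are {N3 stuck-at-1, N3 inverted output, N4 stuck-at-0, N4 inverted output, N5 stuck-at-0, N5 inverted output}.
Test 2 (P=0, Q=0, R=1): fault-free N1=0, N2=0, N3=1, N4=1, N5=1 → 1; observed 1. Eliminates N4 stuck-at-0, N4 inverted output, N5 stuck-at-0, N5 inverted output.
Test 3 (P=1, Q=0, R=1): fault-free N1=0, N2=1, N3=1, N4=0, N5=0 → 0; observed 1. Eliminates N3 stuck-at-1.
Only N3 inverted output is consistent with every test.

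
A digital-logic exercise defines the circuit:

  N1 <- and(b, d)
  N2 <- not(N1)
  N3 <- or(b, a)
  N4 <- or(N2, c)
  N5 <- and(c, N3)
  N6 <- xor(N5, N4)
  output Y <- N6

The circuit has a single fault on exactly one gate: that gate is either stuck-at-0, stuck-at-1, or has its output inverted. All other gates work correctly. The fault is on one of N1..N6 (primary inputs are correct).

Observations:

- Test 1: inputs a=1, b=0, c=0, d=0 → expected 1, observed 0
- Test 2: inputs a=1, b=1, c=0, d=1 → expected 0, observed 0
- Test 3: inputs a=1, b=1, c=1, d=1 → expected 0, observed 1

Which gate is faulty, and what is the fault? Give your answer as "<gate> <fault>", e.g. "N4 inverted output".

Fault-free values for test 1 (a=1, b=0, c=0, d=0): N1=0, N2=1, N3=1, N4=1, N5=0, N6=1, giving Y=1. Observed 0.
Test 1: faults giving observed 0 are {N1 stuck-at-1, N1 inverted output, N2 stuck-at-0, N2 inverted output, N4 stuck-at-0, N4 inverted output, N5 stuck-at-1, N5 inverted output, N6 stuck-at-0, N6 inverted output}.
Test 2 (a=1, b=1, c=0, d=1): fault-free N1=1, N2=0, N3=1, N4=0, N5=0, N6=0 → 0; observed 0. Eliminates N1 inverted output, N2 inverted output, N4 inverted output, N5 stuck-at-1, N5 inverted output, N6 inverted output.
Test 3 (a=1, b=1, c=1, d=1): fault-free N1=1, N2=0, N3=1, N4=1, N5=1, N6=0 → 0; observed 1. Eliminates N1 stuck-at-1, N2 stuck-at-0, N6 stuck-at-0.
Only N4 stuck-at-0 is consistent with every test.

N4 stuck-at-0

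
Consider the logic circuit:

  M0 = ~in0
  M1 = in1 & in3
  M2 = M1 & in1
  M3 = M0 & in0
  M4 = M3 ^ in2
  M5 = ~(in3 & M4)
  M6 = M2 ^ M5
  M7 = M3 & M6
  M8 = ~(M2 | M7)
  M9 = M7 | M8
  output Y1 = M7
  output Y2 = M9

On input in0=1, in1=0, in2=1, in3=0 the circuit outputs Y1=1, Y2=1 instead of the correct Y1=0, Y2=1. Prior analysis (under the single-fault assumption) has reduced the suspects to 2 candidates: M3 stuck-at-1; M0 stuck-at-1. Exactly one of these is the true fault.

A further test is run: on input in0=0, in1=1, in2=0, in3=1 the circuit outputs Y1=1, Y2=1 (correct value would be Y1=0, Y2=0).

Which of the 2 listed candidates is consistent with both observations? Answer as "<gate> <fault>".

Evaluate each candidate on input in0=0, in1=1, in2=0, in3=1:
  M3 stuck-at-1: M0=1, M1=1, M2=1, M3=1 [stuck-at-1], M4=1, M5=0, M6=1, M7=1, M8=0, M9=1 → Y1=1, Y2=1 — matches
  M0 stuck-at-1: M0=1 [stuck-at-1], M1=1, M2=1, M3=0, M4=0, M5=1, M6=0, M7=0, M8=0, M9=0 → Y1=0, Y2=0 — eliminated
Only M3 stuck-at-1 reproduces the observed Y1=1, Y2=1.

M3 stuck-at-1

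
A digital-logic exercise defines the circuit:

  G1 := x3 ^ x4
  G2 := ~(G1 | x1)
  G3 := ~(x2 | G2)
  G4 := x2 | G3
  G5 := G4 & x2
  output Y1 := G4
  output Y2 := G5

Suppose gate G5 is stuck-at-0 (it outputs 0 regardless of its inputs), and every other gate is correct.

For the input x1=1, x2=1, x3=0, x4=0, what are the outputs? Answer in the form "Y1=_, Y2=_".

Propagate with G5 forced: G1=0, G2=0, G3=0, G4=1, G5=0 [stuck-at-0].
So the outputs are Y1=1, Y2=0. (Without the fault they would be Y1=1, Y2=1.)

Y1=1, Y2=0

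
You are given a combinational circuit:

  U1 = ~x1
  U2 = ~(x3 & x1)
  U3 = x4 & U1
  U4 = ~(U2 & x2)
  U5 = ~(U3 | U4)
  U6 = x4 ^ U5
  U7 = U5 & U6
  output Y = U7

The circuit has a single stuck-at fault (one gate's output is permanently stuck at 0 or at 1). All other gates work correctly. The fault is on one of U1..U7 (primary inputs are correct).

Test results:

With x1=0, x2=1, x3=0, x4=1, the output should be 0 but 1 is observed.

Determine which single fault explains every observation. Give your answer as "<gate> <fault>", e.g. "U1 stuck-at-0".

Fault-free values for test 1 (x1=0, x2=1, x3=0, x4=1): U1=1, U2=1, U3=1, U4=0, U5=0, U6=1, U7=0, giving Y=0. Observed 1.
Test 1: faults giving observed 1 are {U7 stuck-at-1}.
Only U7 stuck-at-1 is consistent with every test.

U7 stuck-at-1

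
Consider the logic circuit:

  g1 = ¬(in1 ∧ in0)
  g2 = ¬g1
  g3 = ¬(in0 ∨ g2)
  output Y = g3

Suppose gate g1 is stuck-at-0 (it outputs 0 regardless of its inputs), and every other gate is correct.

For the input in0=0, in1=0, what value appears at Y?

Propagate with g1 forced: g1=0 [stuck-at-0], g2=1, g3=0.
So Y = 0. (Without the fault it would be 1.)

0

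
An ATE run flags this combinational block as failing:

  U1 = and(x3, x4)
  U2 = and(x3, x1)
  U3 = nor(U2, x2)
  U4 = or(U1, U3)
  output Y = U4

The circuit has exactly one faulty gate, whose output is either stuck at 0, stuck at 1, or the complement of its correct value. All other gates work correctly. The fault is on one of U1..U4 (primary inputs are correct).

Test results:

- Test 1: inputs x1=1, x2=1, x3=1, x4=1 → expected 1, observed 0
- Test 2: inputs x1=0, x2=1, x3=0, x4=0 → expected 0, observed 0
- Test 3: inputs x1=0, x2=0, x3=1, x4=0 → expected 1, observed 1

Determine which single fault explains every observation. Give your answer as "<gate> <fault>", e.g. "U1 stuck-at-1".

U1 stuck-at-0

Fault-free values for test 1 (x1=1, x2=1, x3=1, x4=1): U1=1, U2=1, U3=0, U4=1, giving Y=1. Observed 0.
Test 1: faults giving observed 0 are {U1 stuck-at-0, U1 inverted output, U4 stuck-at-0, U4 inverted output}.
Test 2 (x1=0, x2=1, x3=0, x4=0): fault-free U1=0, U2=0, U3=0, U4=0 → 0; observed 0. Eliminates U1 inverted output, U4 inverted output.
Test 3 (x1=0, x2=0, x3=1, x4=0): fault-free U1=0, U2=0, U3=1, U4=1 → 1; observed 1. Eliminates U4 stuck-at-0.
Only U1 stuck-at-0 is consistent with every test.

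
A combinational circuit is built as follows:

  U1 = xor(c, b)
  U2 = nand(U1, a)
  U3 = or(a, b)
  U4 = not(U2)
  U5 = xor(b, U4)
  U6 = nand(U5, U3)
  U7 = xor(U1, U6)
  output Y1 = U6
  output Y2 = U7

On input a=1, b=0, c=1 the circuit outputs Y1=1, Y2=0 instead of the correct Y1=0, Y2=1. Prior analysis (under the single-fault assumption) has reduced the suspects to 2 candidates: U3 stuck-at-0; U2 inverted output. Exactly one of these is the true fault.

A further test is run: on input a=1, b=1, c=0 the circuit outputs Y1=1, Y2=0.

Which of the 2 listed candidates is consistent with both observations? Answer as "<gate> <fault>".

Evaluate each candidate on input a=1, b=1, c=0:
  U3 stuck-at-0: U1=1, U2=0, U3=0 [stuck-at-0], U4=1, U5=0, U6=1, U7=0 → Y1=1, Y2=0 — matches
  U2 inverted output: U1=1, U2=1 [inverted output], U3=1, U4=0, U5=1, U6=0, U7=1 → Y1=0, Y2=1 — eliminated
Only U3 stuck-at-0 reproduces the observed Y1=1, Y2=0.

U3 stuck-at-0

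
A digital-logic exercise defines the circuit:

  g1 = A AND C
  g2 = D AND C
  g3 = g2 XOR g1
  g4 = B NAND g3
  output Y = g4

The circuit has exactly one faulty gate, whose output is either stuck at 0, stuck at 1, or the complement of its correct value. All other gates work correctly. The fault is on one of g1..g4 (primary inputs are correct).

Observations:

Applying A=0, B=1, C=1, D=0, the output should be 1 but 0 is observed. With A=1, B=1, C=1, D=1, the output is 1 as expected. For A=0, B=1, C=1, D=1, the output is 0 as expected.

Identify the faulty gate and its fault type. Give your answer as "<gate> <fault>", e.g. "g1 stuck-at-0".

g2 stuck-at-1

Fault-free values for test 1 (A=0, B=1, C=1, D=0): g1=0, g2=0, g3=0, g4=1, giving Y=1. Observed 0.
Test 1: faults giving observed 0 are {g1 stuck-at-1, g1 inverted output, g2 stuck-at-1, g2 inverted output, g3 stuck-at-1, g3 inverted output, g4 stuck-at-0, g4 inverted output}.
Test 2 (A=1, B=1, C=1, D=1): fault-free g1=1, g2=1, g3=0, g4=1 → 1; observed 1. Eliminates g1 inverted output, g2 inverted output, g3 stuck-at-1, g3 inverted output, g4 stuck-at-0, g4 inverted output.
Test 3 (A=0, B=1, C=1, D=1): fault-free g1=0, g2=1, g3=1, g4=0 → 0; observed 0. Eliminates g1 stuck-at-1.
Only g2 stuck-at-1 is consistent with every test.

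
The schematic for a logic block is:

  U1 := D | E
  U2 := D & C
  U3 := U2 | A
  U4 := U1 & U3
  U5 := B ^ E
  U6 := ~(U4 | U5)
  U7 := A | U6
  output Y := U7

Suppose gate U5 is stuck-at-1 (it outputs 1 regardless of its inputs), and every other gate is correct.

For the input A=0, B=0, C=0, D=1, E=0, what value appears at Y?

Propagate with U5 forced: U1=1, U2=0, U3=0, U4=0, U5=1 [stuck-at-1], U6=0, U7=0.
So Y = 0. (Without the fault it would be 1.)

0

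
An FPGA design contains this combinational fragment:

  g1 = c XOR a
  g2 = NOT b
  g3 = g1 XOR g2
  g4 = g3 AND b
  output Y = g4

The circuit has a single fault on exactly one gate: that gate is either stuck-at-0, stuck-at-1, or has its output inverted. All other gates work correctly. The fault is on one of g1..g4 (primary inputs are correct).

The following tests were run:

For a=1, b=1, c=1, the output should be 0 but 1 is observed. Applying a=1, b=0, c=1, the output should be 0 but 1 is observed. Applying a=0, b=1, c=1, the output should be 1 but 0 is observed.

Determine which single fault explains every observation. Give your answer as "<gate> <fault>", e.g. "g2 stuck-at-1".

g4 inverted output

Fault-free values for test 1 (a=1, b=1, c=1): g1=0, g2=0, g3=0, g4=0, giving Y=0. Observed 1.
Test 1: faults giving observed 1 are {g1 stuck-at-1, g1 inverted output, g2 stuck-at-1, g2 inverted output, g3 stuck-at-1, g3 inverted output, g4 stuck-at-1, g4 inverted output}.
Test 2 (a=1, b=0, c=1): fault-free g1=0, g2=1, g3=1, g4=0 → 0; observed 1. Eliminates g1 stuck-at-1, g1 inverted output, g2 stuck-at-1, g2 inverted output, g3 stuck-at-1, g3 inverted output.
Test 3 (a=0, b=1, c=1): fault-free g1=1, g2=0, g3=1, g4=1 → 1; observed 0. Eliminates g4 stuck-at-1.
Only g4 inverted output is consistent with every test.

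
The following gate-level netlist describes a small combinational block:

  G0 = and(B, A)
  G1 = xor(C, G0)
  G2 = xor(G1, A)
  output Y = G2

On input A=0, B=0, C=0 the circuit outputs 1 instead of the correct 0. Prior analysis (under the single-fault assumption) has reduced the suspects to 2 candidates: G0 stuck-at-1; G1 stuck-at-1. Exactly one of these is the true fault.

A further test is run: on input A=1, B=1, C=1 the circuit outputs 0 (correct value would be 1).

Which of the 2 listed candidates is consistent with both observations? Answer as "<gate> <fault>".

G1 stuck-at-1

Evaluate each candidate on input A=1, B=1, C=1:
  G0 stuck-at-1: G0=1 [stuck-at-1], G1=0, G2=1 → 1 — eliminated
  G1 stuck-at-1: G0=1, G1=1 [stuck-at-1], G2=0 → 0 — matches
Only G1 stuck-at-1 reproduces the observed 0.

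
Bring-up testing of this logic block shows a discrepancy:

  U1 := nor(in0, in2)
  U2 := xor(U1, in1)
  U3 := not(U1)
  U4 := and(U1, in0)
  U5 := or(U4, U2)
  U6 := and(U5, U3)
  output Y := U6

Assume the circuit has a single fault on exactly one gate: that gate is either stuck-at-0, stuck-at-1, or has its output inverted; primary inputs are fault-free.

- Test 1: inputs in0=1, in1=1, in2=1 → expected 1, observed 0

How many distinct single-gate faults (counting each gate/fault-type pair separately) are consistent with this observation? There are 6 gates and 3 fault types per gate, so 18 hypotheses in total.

Fault-free: U1=0, U2=1, U3=1, U4=0, U5=1, U6=1 → 1. Observed 0.
  U1: stuck-at-1, inverted output ✓; others ✗
  U2: stuck-at-0, inverted output ✓; others ✗
  U3: stuck-at-0, inverted output ✓; others ✗
  U4: none of the 3 fault types match ✗
  U5: stuck-at-0, inverted output ✓; others ✗
  U6: stuck-at-0, inverted output ✓; others ✗
Consistent faults: {U1 stuck-at-1, U1 inverted output, U2 stuck-at-0, U2 inverted output, U3 stuck-at-0, U3 inverted output, U5 stuck-at-0, U5 inverted output, U6 stuck-at-0, U6 inverted output} — 10 in all.

10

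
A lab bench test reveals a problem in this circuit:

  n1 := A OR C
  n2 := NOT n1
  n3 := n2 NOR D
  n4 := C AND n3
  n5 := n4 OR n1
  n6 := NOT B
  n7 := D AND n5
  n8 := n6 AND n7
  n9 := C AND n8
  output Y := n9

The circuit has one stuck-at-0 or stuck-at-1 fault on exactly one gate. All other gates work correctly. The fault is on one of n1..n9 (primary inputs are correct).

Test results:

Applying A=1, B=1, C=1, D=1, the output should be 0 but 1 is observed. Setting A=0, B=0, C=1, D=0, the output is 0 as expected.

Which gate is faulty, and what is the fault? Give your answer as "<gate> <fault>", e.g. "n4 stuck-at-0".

Fault-free values for test 1 (A=1, B=1, C=1, D=1): n1=1, n2=0, n3=0, n4=0, n5=1, n6=0, n7=1, n8=0, n9=0, giving Y=0. Observed 1.
Test 1: faults giving observed 1 are {n6 stuck-at-1, n8 stuck-at-1, n9 stuck-at-1}.
Test 2 (A=0, B=0, C=1, D=0): fault-free n1=1, n2=0, n3=1, n4=1, n5=1, n6=1, n7=0, n8=0, n9=0 → 0; observed 0. Eliminates n8 stuck-at-1, n9 stuck-at-1.
Only n6 stuck-at-1 is consistent with every test.

n6 stuck-at-1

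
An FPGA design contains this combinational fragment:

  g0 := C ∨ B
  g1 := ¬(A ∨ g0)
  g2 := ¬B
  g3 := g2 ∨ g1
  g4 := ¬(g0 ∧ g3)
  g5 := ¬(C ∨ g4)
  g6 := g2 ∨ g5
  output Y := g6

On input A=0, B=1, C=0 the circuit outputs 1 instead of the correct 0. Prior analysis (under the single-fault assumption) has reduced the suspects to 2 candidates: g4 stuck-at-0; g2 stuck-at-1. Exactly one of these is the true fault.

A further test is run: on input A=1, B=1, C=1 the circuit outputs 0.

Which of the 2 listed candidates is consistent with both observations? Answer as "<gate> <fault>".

g4 stuck-at-0

Evaluate each candidate on input A=1, B=1, C=1:
  g4 stuck-at-0: g0=1, g1=0, g2=0, g3=0, g4=0 [stuck-at-0], g5=0, g6=0 → 0 — matches
  g2 stuck-at-1: g0=1, g1=0, g2=1 [stuck-at-1], g3=1, g4=0, g5=0, g6=1 → 1 — eliminated
Only g4 stuck-at-0 reproduces the observed 0.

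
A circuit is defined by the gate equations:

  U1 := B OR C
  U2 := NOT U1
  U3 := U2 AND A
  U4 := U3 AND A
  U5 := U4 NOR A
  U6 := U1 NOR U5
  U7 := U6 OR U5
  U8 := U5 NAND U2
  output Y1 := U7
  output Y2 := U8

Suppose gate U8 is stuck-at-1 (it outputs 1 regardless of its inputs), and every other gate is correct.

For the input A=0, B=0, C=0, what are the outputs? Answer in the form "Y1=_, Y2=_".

Propagate with U8 forced: U1=0, U2=1, U3=0, U4=0, U5=1, U6=0, U7=1, U8=1 [stuck-at-1].
So the outputs are Y1=1, Y2=1. (Without the fault they would be Y1=1, Y2=0.)

Y1=1, Y2=1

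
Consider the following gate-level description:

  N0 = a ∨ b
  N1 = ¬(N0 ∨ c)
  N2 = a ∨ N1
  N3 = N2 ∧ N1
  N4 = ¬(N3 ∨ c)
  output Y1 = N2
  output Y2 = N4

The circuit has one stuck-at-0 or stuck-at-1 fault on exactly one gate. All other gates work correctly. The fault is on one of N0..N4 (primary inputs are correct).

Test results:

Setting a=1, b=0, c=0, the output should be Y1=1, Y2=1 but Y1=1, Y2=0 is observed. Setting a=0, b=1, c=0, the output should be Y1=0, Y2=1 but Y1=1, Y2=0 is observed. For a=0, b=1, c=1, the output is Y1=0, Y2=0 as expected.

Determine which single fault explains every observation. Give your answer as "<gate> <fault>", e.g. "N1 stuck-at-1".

Fault-free values for test 1 (a=1, b=0, c=0): N0=1, N1=0, N2=1, N3=0, N4=1, giving Y1=1, Y2=1. Observed Y1=1, Y2=0.
Test 1: faults giving observed Y1=1, Y2=0 are {N0 stuck-at-0, N1 stuck-at-1, N3 stuck-at-1, N4 stuck-at-0}.
Test 2 (a=0, b=1, c=0): fault-free N0=1, N1=0, N2=0, N3=0, N4=1 → Y1=0, Y2=1; observed Y1=1, Y2=0. Eliminates N3 stuck-at-1, N4 stuck-at-0.
Test 3 (a=0, b=1, c=1): fault-free N0=1, N1=0, N2=0, N3=0, N4=0 → Y1=0, Y2=0; observed Y1=0, Y2=0. Eliminates N1 stuck-at-1.
Only N0 stuck-at-0 is consistent with every test.

N0 stuck-at-0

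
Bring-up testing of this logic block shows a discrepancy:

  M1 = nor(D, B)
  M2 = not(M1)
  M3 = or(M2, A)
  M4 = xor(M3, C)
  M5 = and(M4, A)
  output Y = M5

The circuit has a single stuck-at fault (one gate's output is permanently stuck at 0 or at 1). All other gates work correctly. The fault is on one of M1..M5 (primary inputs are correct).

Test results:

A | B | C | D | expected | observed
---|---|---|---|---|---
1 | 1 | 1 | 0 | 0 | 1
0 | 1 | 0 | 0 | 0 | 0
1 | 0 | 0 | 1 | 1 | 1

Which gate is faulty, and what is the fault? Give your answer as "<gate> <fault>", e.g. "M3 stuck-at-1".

M4 stuck-at-1

Fault-free values for test 1 (A=1, B=1, C=1, D=0): M1=0, M2=1, M3=1, M4=0, M5=0, giving Y=0. Observed 1.
Test 1: faults giving observed 1 are {M3 stuck-at-0, M4 stuck-at-1, M5 stuck-at-1}.
Test 2 (A=0, B=1, C=0, D=0): fault-free M1=0, M2=1, M3=1, M4=1, M5=0 → 0; observed 0. Eliminates M5 stuck-at-1.
Test 3 (A=1, B=0, C=0, D=1): fault-free M1=0, M2=1, M3=1, M4=1, M5=1 → 1; observed 1. Eliminates M3 stuck-at-0.
Only M4 stuck-at-1 is consistent with every test.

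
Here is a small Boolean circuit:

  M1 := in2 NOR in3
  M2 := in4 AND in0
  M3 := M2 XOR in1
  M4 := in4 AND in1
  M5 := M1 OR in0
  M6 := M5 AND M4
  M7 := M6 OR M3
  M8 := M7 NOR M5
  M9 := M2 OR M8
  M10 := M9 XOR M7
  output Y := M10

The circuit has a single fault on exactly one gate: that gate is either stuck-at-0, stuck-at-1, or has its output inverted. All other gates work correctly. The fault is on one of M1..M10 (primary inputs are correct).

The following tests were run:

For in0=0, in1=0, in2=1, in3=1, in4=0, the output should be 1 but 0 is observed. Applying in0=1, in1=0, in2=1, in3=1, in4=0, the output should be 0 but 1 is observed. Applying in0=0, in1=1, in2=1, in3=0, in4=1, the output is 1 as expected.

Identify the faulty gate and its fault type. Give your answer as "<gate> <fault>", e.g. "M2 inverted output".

M5 inverted output

Fault-free values for test 1 (in0=0, in1=0, in2=1, in3=1, in4=0): M1=0, M2=0, M3=0, M4=0, M5=0, M6=0, M7=0, M8=1, M9=1, M10=1, giving Y=1. Observed 0.
Test 1: faults giving observed 0 are {M1 stuck-at-1, M1 inverted output, M2 stuck-at-1, M2 inverted output, M5 stuck-at-1, M5 inverted output, M8 stuck-at-0, M8 inverted output, M9 stuck-at-0, M9 inverted output, M10 stuck-at-0, M10 inverted output}.
Test 2 (in0=1, in1=0, in2=1, in3=1, in4=0): fault-free M1=0, M2=0, M3=0, M4=0, M5=1, M6=0, M7=0, M8=0, M9=0, M10=0 → 0; observed 1. Eliminates M1 stuck-at-1, M1 inverted output, M2 stuck-at-1, M2 inverted output, M5 stuck-at-1, M8 stuck-at-0, M9 stuck-at-0, M10 stuck-at-0.
Test 3 (in0=0, in1=1, in2=1, in3=0, in4=1): fault-free M1=0, M2=0, M3=1, M4=1, M5=0, M6=0, M7=1, M8=0, M9=0, M10=1 → 1; observed 1. Eliminates M8 inverted output, M9 inverted output, M10 inverted output.
Only M5 inverted output is consistent with every test.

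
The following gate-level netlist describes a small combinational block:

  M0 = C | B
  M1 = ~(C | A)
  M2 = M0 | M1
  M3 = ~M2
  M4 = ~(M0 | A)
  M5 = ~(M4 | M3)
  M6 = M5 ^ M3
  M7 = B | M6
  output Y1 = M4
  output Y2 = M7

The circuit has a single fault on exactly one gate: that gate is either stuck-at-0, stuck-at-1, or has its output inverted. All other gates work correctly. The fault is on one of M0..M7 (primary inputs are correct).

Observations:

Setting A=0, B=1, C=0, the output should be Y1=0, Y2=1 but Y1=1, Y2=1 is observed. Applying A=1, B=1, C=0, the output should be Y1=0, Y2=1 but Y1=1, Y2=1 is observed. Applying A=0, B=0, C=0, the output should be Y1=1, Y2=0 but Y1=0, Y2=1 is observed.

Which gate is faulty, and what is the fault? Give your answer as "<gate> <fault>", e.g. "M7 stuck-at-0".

M4 inverted output

Fault-free values for test 1 (A=0, B=1, C=0): M0=1, M1=1, M2=1, M3=0, M4=0, M5=1, M6=1, M7=1, giving Y1=0, Y2=1. Observed Y1=1, Y2=1.
Test 1: faults giving observed Y1=1, Y2=1 are {M0 stuck-at-0, M0 inverted output, M4 stuck-at-1, M4 inverted output}.
Test 2 (A=1, B=1, C=0): fault-free M0=1, M1=0, M2=1, M3=0, M4=0, M5=1, M6=1, M7=1 → Y1=0, Y2=1; observed Y1=1, Y2=1. Eliminates M0 stuck-at-0, M0 inverted output.
Test 3 (A=0, B=0, C=0): fault-free M0=0, M1=1, M2=1, M3=0, M4=1, M5=0, M6=0, M7=0 → Y1=1, Y2=0; observed Y1=0, Y2=1. Eliminates M4 stuck-at-1.
Only M4 inverted output is consistent with every test.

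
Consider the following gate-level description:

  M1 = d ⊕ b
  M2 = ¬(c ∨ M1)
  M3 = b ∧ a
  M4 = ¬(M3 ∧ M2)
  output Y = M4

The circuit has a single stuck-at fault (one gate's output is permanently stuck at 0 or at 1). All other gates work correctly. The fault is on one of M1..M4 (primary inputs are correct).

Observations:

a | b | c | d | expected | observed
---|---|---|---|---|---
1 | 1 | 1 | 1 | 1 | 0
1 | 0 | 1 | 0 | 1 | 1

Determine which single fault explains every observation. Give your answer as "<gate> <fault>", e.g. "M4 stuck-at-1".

M2 stuck-at-1

Fault-free values for test 1 (a=1, b=1, c=1, d=1): M1=0, M2=0, M3=1, M4=1, giving Y=1. Observed 0.
Test 1: faults giving observed 0 are {M2 stuck-at-1, M4 stuck-at-0}.
Test 2 (a=1, b=0, c=1, d=0): fault-free M1=0, M2=0, M3=0, M4=1 → 1; observed 1. Eliminates M4 stuck-at-0.
Only M2 stuck-at-1 is consistent with every test.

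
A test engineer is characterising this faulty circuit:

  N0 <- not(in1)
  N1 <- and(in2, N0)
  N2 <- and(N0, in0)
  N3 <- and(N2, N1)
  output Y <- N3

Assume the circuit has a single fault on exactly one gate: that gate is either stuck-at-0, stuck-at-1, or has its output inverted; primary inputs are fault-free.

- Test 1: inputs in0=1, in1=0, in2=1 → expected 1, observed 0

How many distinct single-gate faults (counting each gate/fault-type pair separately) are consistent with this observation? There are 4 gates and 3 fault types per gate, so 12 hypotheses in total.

Fault-free: N0=1, N1=1, N2=1, N3=1 → 1. Observed 0.
  N0 stuck-at-0: output 0 ✓
  N0 stuck-at-1: output 1 ✗
  N0 inverted output: output 0 ✓
  N1 stuck-at-0: output 0 ✓
  N1 stuck-at-1: output 1 ✗
  N1 inverted output: output 0 ✓
  N2 stuck-at-0: output 0 ✓
  N2 stuck-at-1: output 1 ✗
  N2 inverted output: output 0 ✓
  N3 stuck-at-0: output 0 ✓
  N3 stuck-at-1: output 1 ✗
  N3 inverted output: output 0 ✓
Consistent faults: {N0 stuck-at-0, N0 inverted output, N1 stuck-at-0, N1 inverted output, N2 stuck-at-0, N2 inverted output, N3 stuck-at-0, N3 inverted output} — 8 in all.

8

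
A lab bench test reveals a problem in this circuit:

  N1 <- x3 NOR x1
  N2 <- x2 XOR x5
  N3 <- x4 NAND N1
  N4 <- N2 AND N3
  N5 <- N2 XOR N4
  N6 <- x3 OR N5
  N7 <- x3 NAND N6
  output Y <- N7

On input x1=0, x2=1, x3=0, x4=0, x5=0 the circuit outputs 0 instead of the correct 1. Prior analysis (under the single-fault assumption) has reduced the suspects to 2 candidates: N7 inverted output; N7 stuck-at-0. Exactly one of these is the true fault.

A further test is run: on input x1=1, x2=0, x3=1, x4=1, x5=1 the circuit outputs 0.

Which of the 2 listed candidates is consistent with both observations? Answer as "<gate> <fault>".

Evaluate each candidate on input x1=1, x2=0, x3=1, x4=1, x5=1:
  N7 inverted output: N1=0, N2=1, N3=1, N4=1, N5=0, N6=1, N7=1 [inverted output] → 1 — eliminated
  N7 stuck-at-0: N1=0, N2=1, N3=1, N4=1, N5=0, N6=1, N7=0 [stuck-at-0] → 0 — matches
Only N7 stuck-at-0 reproduces the observed 0.

N7 stuck-at-0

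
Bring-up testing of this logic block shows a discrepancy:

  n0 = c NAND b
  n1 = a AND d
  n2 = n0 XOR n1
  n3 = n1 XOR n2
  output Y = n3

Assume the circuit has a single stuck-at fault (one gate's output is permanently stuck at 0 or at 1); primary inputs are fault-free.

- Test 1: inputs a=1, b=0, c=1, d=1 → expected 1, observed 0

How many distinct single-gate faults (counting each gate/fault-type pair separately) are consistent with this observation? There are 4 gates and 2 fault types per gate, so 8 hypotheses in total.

Fault-free: n0=1, n1=1, n2=0, n3=1 → 1. Observed 0.
  n0 stuck-at-0: output 0 ✓
  n0 stuck-at-1: output 1 ✗
  n1 stuck-at-0: output 1 ✗
  n1 stuck-at-1: output 1 ✗
  n2 stuck-at-0: output 1 ✗
  n2 stuck-at-1: output 0 ✓
  n3 stuck-at-0: output 0 ✓
  n3 stuck-at-1: output 1 ✗
Consistent faults: {n0 stuck-at-0, n2 stuck-at-1, n3 stuck-at-0} — 3 in all.

3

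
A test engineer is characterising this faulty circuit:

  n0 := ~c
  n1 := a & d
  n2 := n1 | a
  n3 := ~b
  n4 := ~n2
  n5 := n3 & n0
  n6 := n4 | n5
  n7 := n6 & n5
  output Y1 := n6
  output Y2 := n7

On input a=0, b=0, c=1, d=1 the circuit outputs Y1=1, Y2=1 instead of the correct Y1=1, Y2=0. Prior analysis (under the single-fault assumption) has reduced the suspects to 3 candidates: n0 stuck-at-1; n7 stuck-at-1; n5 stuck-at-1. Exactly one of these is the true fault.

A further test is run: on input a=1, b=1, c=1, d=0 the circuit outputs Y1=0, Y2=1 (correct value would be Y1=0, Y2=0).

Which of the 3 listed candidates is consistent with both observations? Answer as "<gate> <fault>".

n7 stuck-at-1

Evaluate each candidate on input a=1, b=1, c=1, d=0:
  n0 stuck-at-1: n0=1 [stuck-at-1], n1=0, n2=1, n3=0, n4=0, n5=0, n6=0, n7=0 → Y1=0, Y2=0 — eliminated
  n7 stuck-at-1: n0=0, n1=0, n2=1, n3=0, n4=0, n5=0, n6=0, n7=1 [stuck-at-1] → Y1=0, Y2=1 — matches
  n5 stuck-at-1: n0=0, n1=0, n2=1, n3=0, n4=0, n5=1 [stuck-at-1], n6=1, n7=1 → Y1=1, Y2=1 — eliminated
Only n7 stuck-at-1 reproduces the observed Y1=0, Y2=1.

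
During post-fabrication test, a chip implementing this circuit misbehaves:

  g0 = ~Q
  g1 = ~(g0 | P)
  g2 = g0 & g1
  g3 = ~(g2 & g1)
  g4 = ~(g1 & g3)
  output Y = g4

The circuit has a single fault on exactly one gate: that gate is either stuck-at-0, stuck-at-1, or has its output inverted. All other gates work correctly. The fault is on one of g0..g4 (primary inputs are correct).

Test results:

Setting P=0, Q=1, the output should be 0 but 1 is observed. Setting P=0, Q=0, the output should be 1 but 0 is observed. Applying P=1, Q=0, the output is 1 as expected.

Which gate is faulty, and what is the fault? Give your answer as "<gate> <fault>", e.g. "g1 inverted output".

g0 inverted output

Fault-free values for test 1 (P=0, Q=1): g0=0, g1=1, g2=0, g3=1, g4=0, giving Y=0. Observed 1.
Test 1: faults giving observed 1 are {g0 stuck-at-1, g0 inverted output, g1 stuck-at-0, g1 inverted output, g2 stuck-at-1, g2 inverted output, g3 stuck-at-0, g3 inverted output, g4 stuck-at-1, g4 inverted output}.
Test 2 (P=0, Q=0): fault-free g0=1, g1=0, g2=0, g3=1, g4=1 → 1; observed 0. Eliminates g0 stuck-at-1, g1 stuck-at-0, g1 inverted output, g2 stuck-at-1, g2 inverted output, g3 stuck-at-0, g3 inverted output, g4 stuck-at-1.
Test 3 (P=1, Q=0): fault-free g0=1, g1=0, g2=0, g3=1, g4=1 → 1; observed 1. Eliminates g4 inverted output.
Only g0 inverted output is consistent with every test.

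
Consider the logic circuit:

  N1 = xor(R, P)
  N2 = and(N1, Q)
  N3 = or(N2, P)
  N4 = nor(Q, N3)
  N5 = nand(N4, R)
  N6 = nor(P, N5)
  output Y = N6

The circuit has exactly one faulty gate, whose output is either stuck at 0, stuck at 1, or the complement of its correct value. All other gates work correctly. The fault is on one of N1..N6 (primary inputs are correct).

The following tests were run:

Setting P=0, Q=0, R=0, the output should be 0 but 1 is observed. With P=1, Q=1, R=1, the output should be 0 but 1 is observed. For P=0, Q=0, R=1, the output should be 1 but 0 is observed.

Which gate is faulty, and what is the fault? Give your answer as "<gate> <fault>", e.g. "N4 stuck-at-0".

N6 inverted output

Fault-free values for test 1 (P=0, Q=0, R=0): N1=0, N2=0, N3=0, N4=1, N5=1, N6=0, giving Y=0. Observed 1.
Test 1: faults giving observed 1 are {N5 stuck-at-0, N5 inverted output, N6 stuck-at-1, N6 inverted output}.
Test 2 (P=1, Q=1, R=1): fault-free N1=0, N2=0, N3=1, N4=0, N5=1, N6=0 → 0; observed 1. Eliminates N5 stuck-at-0, N5 inverted output.
Test 3 (P=0, Q=0, R=1): fault-free N1=1, N2=0, N3=0, N4=1, N5=0, N6=1 → 1; observed 0. Eliminates N6 stuck-at-1.
Only N6 inverted output is consistent with every test.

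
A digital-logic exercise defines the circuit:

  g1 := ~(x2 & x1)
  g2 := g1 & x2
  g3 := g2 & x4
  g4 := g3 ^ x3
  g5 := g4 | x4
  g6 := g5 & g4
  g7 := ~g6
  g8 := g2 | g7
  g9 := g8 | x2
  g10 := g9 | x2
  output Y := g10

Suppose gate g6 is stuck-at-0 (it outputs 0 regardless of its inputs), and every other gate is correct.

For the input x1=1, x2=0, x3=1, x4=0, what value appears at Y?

1

Propagate with g6 forced: g1=1, g2=0, g3=0, g4=1, g5=1, g6=0 [stuck-at-0], g7=1, g8=1, g9=1, g10=1.
So Y = 1. (Without the fault it would be 0.)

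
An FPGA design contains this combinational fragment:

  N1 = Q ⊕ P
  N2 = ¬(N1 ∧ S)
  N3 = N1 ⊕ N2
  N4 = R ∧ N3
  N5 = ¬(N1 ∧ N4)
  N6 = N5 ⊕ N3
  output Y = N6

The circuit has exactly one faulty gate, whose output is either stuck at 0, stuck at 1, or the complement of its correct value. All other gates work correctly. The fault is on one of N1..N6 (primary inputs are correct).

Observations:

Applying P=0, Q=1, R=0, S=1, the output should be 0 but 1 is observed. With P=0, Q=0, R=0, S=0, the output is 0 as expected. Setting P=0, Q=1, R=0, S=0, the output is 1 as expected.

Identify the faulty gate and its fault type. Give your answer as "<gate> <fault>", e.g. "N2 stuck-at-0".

N2 stuck-at-1

Fault-free values for test 1 (P=0, Q=1, R=0, S=1): N1=1, N2=0, N3=1, N4=0, N5=1, N6=0, giving Y=0. Observed 1.
Test 1: faults giving observed 1 are {N2 stuck-at-1, N2 inverted output, N3 stuck-at-0, N3 inverted output, N4 stuck-at-1, N4 inverted output, N5 stuck-at-0, N5 inverted output, N6 stuck-at-1, N6 inverted output}.
Test 2 (P=0, Q=0, R=0, S=0): fault-free N1=0, N2=1, N3=1, N4=0, N5=1, N6=0 → 0; observed 0. Eliminates N2 inverted output, N3 stuck-at-0, N3 inverted output, N5 stuck-at-0, N5 inverted output, N6 stuck-at-1, N6 inverted output.
Test 3 (P=0, Q=1, R=0, S=0): fault-free N1=1, N2=1, N3=0, N4=0, N5=1, N6=1 → 1; observed 1. Eliminates N4 stuck-at-1, N4 inverted output.
Only N2 stuck-at-1 is consistent with every test.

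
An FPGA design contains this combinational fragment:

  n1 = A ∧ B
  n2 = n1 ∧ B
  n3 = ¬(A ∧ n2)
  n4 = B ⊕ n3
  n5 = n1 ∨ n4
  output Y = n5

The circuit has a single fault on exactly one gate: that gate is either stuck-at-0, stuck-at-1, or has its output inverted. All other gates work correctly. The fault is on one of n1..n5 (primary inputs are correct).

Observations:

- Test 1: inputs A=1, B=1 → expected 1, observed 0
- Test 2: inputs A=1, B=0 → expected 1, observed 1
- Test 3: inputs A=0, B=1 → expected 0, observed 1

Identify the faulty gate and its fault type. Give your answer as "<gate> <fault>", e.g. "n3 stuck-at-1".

n1 inverted output

Fault-free values for test 1 (A=1, B=1): n1=1, n2=1, n3=0, n4=1, n5=1, giving Y=1. Observed 0.
Test 1: faults giving observed 0 are {n1 stuck-at-0, n1 inverted output, n5 stuck-at-0, n5 inverted output}.
Test 2 (A=1, B=0): fault-free n1=0, n2=0, n3=1, n4=1, n5=1 → 1; observed 1. Eliminates n5 stuck-at-0, n5 inverted output.
Test 3 (A=0, B=1): fault-free n1=0, n2=0, n3=1, n4=0, n5=0 → 0; observed 1. Eliminates n1 stuck-at-0.
Only n1 inverted output is consistent with every test.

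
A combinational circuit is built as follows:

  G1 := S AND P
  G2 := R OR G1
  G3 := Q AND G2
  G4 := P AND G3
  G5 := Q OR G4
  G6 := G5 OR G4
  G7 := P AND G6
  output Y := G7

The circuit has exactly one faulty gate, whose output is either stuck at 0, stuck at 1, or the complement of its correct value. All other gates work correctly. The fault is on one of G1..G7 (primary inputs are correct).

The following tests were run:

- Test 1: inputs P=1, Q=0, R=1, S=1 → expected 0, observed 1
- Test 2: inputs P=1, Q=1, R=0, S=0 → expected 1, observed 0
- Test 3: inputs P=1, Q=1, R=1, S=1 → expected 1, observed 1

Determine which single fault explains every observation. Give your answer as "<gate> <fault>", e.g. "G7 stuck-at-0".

Fault-free values for test 1 (P=1, Q=0, R=1, S=1): G1=1, G2=1, G3=0, G4=0, G5=0, G6=0, G7=0, giving Y=0. Observed 1.
Test 1: faults giving observed 1 are {G3 stuck-at-1, G3 inverted output, G4 stuck-at-1, G4 inverted output, G5 stuck-at-1, G5 inverted output, G6 stuck-at-1, G6 inverted output, G7 stuck-at-1, G7 inverted output}.
Test 2 (P=1, Q=1, R=0, S=0): fault-free G1=0, G2=0, G3=0, G4=0, G5=1, G6=1, G7=1 → 1; observed 0. Eliminates G3 stuck-at-1, G3 inverted output, G4 stuck-at-1, G4 inverted output, G5 stuck-at-1, G6 stuck-at-1, G7 stuck-at-1.
Test 3 (P=1, Q=1, R=1, S=1): fault-free G1=1, G2=1, G3=1, G4=1, G5=1, G6=1, G7=1 → 1; observed 1. Eliminates G6 inverted output, G7 inverted output.
Only G5 inverted output is consistent with every test.

G5 inverted output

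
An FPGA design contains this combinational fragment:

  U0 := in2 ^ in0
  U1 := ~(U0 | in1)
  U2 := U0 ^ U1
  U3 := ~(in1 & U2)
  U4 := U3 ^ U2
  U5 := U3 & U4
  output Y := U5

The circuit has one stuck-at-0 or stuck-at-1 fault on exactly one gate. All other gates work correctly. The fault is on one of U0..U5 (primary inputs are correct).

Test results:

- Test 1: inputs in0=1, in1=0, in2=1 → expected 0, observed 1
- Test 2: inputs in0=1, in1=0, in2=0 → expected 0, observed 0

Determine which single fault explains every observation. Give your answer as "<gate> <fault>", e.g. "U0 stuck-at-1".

U1 stuck-at-0

Fault-free values for test 1 (in0=1, in1=0, in2=1): U0=0, U1=1, U2=1, U3=1, U4=0, U5=0, giving Y=0. Observed 1.
Test 1: faults giving observed 1 are {U1 stuck-at-0, U2 stuck-at-0, U4 stuck-at-1, U5 stuck-at-1}.
Test 2 (in0=1, in1=0, in2=0): fault-free U0=1, U1=0, U2=1, U3=1, U4=0, U5=0 → 0; observed 0. Eliminates U2 stuck-at-0, U4 stuck-at-1, U5 stuck-at-1.
Only U1 stuck-at-0 is consistent with every test.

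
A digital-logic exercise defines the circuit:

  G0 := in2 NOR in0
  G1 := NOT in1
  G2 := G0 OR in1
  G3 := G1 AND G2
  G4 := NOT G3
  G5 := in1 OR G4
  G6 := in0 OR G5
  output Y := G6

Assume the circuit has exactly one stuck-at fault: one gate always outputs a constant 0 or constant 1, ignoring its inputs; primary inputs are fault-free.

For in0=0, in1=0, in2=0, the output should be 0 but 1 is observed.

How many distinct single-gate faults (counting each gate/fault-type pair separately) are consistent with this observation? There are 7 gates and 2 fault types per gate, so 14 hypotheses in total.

7

Fault-free: G0=1, G1=1, G2=1, G3=1, G4=0, G5=0, G6=0 → 0. Observed 1.
  G0 stuck-at-0: output 1 ✓
  G0 stuck-at-1: output 0 ✗
  G1 stuck-at-0: output 1 ✓
  G1 stuck-at-1: output 0 ✗
  G2 stuck-at-0: output 1 ✓
  G2 stuck-at-1: output 0 ✗
  G3 stuck-at-0: output 1 ✓
  G3 stuck-at-1: output 0 ✗
  G4 stuck-at-0: output 0 ✗
  G4 stuck-at-1: output 1 ✓
  G5 stuck-at-0: output 0 ✗
  G5 stuck-at-1: output 1 ✓
  G6 stuck-at-0: output 0 ✗
  G6 stuck-at-1: output 1 ✓
Consistent faults: {G0 stuck-at-0, G1 stuck-at-0, G2 stuck-at-0, G3 stuck-at-0, G4 stuck-at-1, G5 stuck-at-1, G6 stuck-at-1} — 7 in all.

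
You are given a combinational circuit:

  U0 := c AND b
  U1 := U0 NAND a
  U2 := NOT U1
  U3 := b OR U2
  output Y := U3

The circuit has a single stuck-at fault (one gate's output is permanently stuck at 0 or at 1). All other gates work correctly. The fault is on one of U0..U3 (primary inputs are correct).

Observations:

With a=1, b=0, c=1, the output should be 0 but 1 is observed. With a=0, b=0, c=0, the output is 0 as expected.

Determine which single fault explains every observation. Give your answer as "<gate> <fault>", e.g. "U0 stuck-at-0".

U0 stuck-at-1

Fault-free values for test 1 (a=1, b=0, c=1): U0=0, U1=1, U2=0, U3=0, giving Y=0. Observed 1.
Test 1: faults giving observed 1 are {U0 stuck-at-1, U1 stuck-at-0, U2 stuck-at-1, U3 stuck-at-1}.
Test 2 (a=0, b=0, c=0): fault-free U0=0, U1=1, U2=0, U3=0 → 0; observed 0. Eliminates U1 stuck-at-0, U2 stuck-at-1, U3 stuck-at-1.
Only U0 stuck-at-1 is consistent with every test.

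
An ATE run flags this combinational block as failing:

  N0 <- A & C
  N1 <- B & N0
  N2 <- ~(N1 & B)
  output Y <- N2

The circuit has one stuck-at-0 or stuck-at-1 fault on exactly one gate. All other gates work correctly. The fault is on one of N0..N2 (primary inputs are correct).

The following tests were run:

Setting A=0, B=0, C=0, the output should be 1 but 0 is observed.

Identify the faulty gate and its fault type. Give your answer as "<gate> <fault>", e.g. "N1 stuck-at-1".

N2 stuck-at-0

Fault-free values for test 1 (A=0, B=0, C=0): N0=0, N1=0, N2=1, giving Y=1. Observed 0.
Test 1: faults giving observed 0 are {N2 stuck-at-0}.
Only N2 stuck-at-0 is consistent with every test.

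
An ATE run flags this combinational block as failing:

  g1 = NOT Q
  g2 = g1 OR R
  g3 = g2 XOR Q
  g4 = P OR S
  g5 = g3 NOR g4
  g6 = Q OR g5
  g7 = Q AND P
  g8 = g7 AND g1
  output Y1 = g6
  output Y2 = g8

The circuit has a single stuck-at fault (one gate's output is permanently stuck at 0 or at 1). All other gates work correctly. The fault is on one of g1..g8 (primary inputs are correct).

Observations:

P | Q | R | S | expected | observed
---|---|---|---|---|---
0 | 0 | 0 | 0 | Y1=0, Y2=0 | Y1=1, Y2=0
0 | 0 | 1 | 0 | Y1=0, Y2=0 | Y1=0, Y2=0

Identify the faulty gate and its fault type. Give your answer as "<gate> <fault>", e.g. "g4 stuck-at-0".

Fault-free values for test 1 (P=0, Q=0, R=0, S=0): g1=1, g2=1, g3=1, g4=0, g5=0, g6=0, g7=0, g8=0, giving Y1=0, Y2=0. Observed Y1=1, Y2=0.
Test 1: faults giving observed Y1=1, Y2=0 are {g1 stuck-at-0, g2 stuck-at-0, g3 stuck-at-0, g5 stuck-at-1, g6 stuck-at-1}.
Test 2 (P=0, Q=0, R=1, S=0): fault-free g1=1, g2=1, g3=1, g4=0, g5=0, g6=0, g7=0, g8=0 → Y1=0, Y2=0; observed Y1=0, Y2=0. Eliminates g2 stuck-at-0, g3 stuck-at-0, g5 stuck-at-1, g6 stuck-at-1.
Only g1 stuck-at-0 is consistent with every test.

g1 stuck-at-0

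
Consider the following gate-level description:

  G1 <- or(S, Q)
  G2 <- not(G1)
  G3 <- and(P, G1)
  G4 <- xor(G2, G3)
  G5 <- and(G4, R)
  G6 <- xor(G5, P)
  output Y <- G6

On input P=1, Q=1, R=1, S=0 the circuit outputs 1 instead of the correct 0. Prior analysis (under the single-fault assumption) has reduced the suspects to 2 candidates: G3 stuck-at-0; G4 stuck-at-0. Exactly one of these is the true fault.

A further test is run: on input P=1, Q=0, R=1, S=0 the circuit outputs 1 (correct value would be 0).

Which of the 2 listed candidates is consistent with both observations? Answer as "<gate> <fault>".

Evaluate each candidate on input P=1, Q=0, R=1, S=0:
  G3 stuck-at-0: G1=0, G2=1, G3=0 [stuck-at-0], G4=1, G5=1, G6=0 → 0 — eliminated
  G4 stuck-at-0: G1=0, G2=1, G3=0, G4=0 [stuck-at-0], G5=0, G6=1 → 1 — matches
Only G4 stuck-at-0 reproduces the observed 1.

G4 stuck-at-0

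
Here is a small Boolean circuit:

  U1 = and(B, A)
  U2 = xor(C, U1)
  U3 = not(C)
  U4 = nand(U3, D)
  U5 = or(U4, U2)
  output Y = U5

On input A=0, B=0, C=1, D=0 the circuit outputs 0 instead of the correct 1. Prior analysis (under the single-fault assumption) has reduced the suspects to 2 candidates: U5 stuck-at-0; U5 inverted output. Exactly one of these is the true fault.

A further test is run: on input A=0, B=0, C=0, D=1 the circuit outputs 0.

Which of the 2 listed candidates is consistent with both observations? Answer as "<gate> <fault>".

U5 stuck-at-0

Evaluate each candidate on input A=0, B=0, C=0, D=1:
  U5 stuck-at-0: U1=0, U2=0, U3=1, U4=0, U5=0 [stuck-at-0] → 0 — matches
  U5 inverted output: U1=0, U2=0, U3=1, U4=0, U5=1 [inverted output] → 1 — eliminated
Only U5 stuck-at-0 reproduces the observed 0.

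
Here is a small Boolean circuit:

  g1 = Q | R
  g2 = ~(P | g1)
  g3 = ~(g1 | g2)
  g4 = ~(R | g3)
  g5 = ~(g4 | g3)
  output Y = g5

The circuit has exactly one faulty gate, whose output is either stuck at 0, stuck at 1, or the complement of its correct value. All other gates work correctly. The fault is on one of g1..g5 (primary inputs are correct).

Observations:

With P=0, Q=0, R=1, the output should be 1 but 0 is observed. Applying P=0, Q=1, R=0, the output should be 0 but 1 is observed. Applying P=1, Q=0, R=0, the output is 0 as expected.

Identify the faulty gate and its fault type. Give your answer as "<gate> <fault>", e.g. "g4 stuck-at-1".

g4 inverted output

Fault-free values for test 1 (P=0, Q=0, R=1): g1=1, g2=0, g3=0, g4=0, g5=1, giving Y=1. Observed 0.
Test 1: faults giving observed 0 are {g3 stuck-at-1, g3 inverted output, g4 stuck-at-1, g4 inverted output, g5 stuck-at-0, g5 inverted output}.
Test 2 (P=0, Q=1, R=0): fault-free g1=1, g2=0, g3=0, g4=1, g5=0 → 0; observed 1. Eliminates g3 stuck-at-1, g3 inverted output, g4 stuck-at-1, g5 stuck-at-0.
Test 3 (P=1, Q=0, R=0): fault-free g1=0, g2=0, g3=1, g4=0, g5=0 → 0; observed 0. Eliminates g5 inverted output.
Only g4 inverted output is consistent with every test.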